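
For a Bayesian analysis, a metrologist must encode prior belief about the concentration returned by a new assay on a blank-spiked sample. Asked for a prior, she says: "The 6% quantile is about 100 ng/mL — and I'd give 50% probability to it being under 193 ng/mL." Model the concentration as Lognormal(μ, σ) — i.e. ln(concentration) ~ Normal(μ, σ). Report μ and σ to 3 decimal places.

μ ≈ 5.263, σ ≈ 0.423

If T ~ Lognormal(μ,σ) then ln T ~ Normal(μ,σ), so the p-quantile of ln T is μ + z_p·σ.
ln(100) = 4.605 and ln(193) = 5.263; z_{0.06} = -1.555, z_{0.5} = 0.
σ = (5.263 − 4.605)/(0 − (-1.555)) = 0.423.
μ = 4.605 − (-1.555)·0.423 = 5.263.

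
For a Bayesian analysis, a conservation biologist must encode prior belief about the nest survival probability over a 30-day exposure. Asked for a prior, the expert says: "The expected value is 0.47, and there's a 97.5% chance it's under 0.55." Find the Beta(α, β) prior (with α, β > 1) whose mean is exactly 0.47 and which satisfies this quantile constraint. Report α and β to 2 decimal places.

With mean 0.47 fixed, write α = 0.47s, β = 0.53s where s = α+β.
Need P(θ < 0.55) = 0.975 under Beta(0.47s, 0.53s). Normal approximation: (q−m)/√(m(1−m)/s) ≈ z_{0.975} = 1.96, so s ≈ 0.47·0.53·(1.96)²/(0.55−0.47)² = 149.5.
At s = 149.5: P(θ<0.55) ≈ 0.975. Adjusting to match 0.975 gives s ≈ 149.51.
So α = 0.47·149.51 ≈ 70.27, β = 0.53·149.51 ≈ 79.24.

α ≈ 70.27, β ≈ 79.24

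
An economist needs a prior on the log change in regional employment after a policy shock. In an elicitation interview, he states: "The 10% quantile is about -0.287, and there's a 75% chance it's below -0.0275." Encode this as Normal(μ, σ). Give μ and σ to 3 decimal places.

μ = -0.117, σ = 0.133

For Normal(μ,σ), the p-quantile is μ + z_p·σ. Here z_{0.1} = -1.282, z_{0.75} = 0.6745.
So -0.287 = μ − 1.282σ and -0.0275 = μ + 0.6745σ.
Subtracting: σ = (-0.0275 − -0.287)/(0.6745 − (-1.282)) = 0.133.
Then μ = -0.287 − (-1.282)·0.133 = -0.117.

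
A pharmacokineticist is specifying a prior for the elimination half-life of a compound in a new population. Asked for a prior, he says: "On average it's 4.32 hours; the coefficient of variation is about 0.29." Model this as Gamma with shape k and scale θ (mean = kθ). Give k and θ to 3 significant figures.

k ≈ 11.9, θ ≈ 0.363

For Gamma(k, scale θ): mean = kθ, variance = kθ², so CV = 1/√k.
CV = 0.29, hence k = 1/CV² = 11.9.
Then θ = mean/k = 4.32/11.9 = 0.363.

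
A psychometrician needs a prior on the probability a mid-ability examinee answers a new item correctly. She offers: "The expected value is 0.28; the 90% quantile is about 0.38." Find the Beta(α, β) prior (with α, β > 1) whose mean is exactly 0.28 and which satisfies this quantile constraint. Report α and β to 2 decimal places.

With mean 0.28 fixed, write α = 0.28s, β = 0.72s where s = α+β.
Need P(θ < 0.38) = 0.9 under Beta(0.28s, 0.72s). Normal approximation: (q−m)/√(m(1−m)/s) ≈ z_{0.9} = 1.28, so s ≈ 0.28·0.72·(1.28)²/(0.38−0.28)² = 33.1.
At s = 33.1: P(θ<0.38) ≈ 0.896. Adjusting to match 0.9 gives s ≈ 34.45.
So α = 0.28·34.45 ≈ 9.65, β = 0.72·34.45 ≈ 24.81.

α ≈ 9.65, β ≈ 24.81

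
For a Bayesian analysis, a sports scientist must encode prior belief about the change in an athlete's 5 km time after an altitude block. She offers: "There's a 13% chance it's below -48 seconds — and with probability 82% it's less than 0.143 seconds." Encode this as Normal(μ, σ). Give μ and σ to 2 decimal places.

For Normal(μ,σ), the p-quantile is μ + z_p·σ. Here z_{0.13} = -1.126, z_{0.82} = 0.9154.
So -48 = μ − 1.126σ and 0.143 = μ + 0.9154σ.
Subtracting: σ = (0.143 − -48)/(0.9154 − (-1.126)) = 23.58.
Then μ = -48 − (-1.126)·23.58 = -21.44.

μ = -21.44, σ = 23.58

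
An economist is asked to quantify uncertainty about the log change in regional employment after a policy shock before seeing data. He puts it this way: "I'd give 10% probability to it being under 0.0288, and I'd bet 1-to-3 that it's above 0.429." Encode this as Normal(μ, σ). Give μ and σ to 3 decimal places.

μ = 0.291, σ = 0.205

For Normal(μ,σ), the p-quantile is μ + z_p·σ. Here z_{0.1} = -1.282, z_{0.75} = 0.6745.
So 0.0288 = μ − 1.282σ and 0.429 = μ + 0.6745σ.
Subtracting: σ = (0.429 − 0.0288)/(0.6745 − (-1.282)) = 0.205.
Then μ = 0.0288 − (-1.282)·0.205 = 0.291.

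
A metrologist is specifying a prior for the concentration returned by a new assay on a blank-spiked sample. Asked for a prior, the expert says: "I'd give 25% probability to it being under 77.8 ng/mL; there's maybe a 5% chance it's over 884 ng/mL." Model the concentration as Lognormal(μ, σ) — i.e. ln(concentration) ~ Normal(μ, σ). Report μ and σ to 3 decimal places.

μ ≈ 5.061, σ ≈ 1.048

If T ~ Lognormal(μ,σ) then ln T ~ Normal(μ,σ), so the p-quantile of ln T is μ + z_p·σ.
ln(77.8) = 4.354 and ln(884) = 6.784; z_{0.25} = -0.6745, z_{0.95} = 1.645.
σ = (6.784 − 4.354)/(1.645 − (-0.6745)) = 1.048.
μ = 4.354 − (-0.6745)·1.048 = 5.061.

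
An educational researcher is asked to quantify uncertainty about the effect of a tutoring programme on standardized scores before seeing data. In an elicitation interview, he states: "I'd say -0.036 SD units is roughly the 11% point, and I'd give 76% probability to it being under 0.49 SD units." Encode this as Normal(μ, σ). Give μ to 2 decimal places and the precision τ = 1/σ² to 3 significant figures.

μ = 0.30, τ = 13.5

The p-quantile of Normal(μ,σ) is μ + z_p·σ, with z_{0.11} = -1.227 and z_{0.76} = 0.7063.
Eliminate σ: μ = (z₂·x₁ − z₁·x₂)/(z₂ − z₁) = (0.7063·-0.036 − (-1.227)·0.49)/1.933 = 0.30.
Then σ = (x₂ − x₁)/(z₂ − z₁) = (0.49 − -0.036)/1.933 = 0.27.
Precision τ = 1/σ² = 1/0.2721² = 13.5.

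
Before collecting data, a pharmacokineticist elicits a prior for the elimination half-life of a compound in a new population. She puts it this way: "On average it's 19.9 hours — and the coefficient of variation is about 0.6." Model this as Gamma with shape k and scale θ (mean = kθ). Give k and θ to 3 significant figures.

k ≈ 2.78, θ ≈ 7.16

For Gamma(k, scale θ): mean = kθ, variance = kθ², so CV = 1/√k.
CV = 0.6, hence k = 1/CV² = 2.78.
Then θ = mean/k = 19.9/2.78 = 7.16.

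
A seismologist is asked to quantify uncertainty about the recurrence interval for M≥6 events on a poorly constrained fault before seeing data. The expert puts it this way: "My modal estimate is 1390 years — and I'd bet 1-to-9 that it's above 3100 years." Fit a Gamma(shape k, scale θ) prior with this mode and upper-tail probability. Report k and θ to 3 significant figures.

k ≈ 3.99, θ ≈ 465

Gamma(k,θ) with k>1 has mode (k−1)θ, so θ = 1390/(k−1).
Need P(X < 3100) = 0.9 with θ tied to k this way. Start at k = 2, θ = 1390: P(X<3100) ≈ 0.653.
Too low — raise k to concentrate. Iterating converges to k ≈ 3.99.
Then θ = 1390/(3.99−1) ≈ 465.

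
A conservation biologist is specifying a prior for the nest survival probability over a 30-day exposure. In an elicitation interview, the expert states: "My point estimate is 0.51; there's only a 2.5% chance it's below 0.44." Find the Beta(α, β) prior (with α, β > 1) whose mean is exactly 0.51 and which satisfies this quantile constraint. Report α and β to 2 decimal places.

α ≈ 99.47, β ≈ 95.56

With mean 0.51 fixed, write α = 0.51s, β = 0.49s where s = α+β.
Need P(θ < 0.44) = 0.025 under Beta(0.51s, 0.49s). Normal approximation: (q−m)/√(m(1−m)/s) ≈ z_{0.025} = -1.96, so s ≈ 0.51·0.49·(-1.96)²/(0.44−0.51)² = 195.9.
At s = 195.9: P(θ<0.44) ≈ 0.025. Adjusting to match 0.025 gives s ≈ 195.03.
So α = 0.51·195.03 ≈ 99.47, β = 0.49·195.03 ≈ 95.56.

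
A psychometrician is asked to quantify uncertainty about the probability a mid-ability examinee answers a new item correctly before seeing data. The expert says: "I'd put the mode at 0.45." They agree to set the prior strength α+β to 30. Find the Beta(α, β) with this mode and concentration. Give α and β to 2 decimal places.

α = 13.60, β = 16.40

For α,β > 1 the Beta mode is (α−1)/(α+β−2). With α+β = 30, the mode is (α−1)/28.
Set (α−1)/28 = 0.45 → α = 1 + 0.45·28 = 13.60.
β = 30 − α = 16.40.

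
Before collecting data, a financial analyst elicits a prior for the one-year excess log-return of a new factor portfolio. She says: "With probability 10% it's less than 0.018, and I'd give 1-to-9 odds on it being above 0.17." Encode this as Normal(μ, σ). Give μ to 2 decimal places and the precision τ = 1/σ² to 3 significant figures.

For Normal(μ,σ), the p-quantile is μ + z_p·σ. Here z_{0.1} = -1.282, z_{0.9} = 1.282.
So 0.018 = μ − 1.282σ and 0.17 = μ + 1.282σ.
Subtracting: σ = (0.17 − 0.018)/(1.282 − (-1.282)) = 0.06.
Then μ = 0.018 − (-1.282)·0.06 = 0.09.
Precision τ = 1/σ² = 1/0.0593² = 284.

μ = 0.09, τ = 284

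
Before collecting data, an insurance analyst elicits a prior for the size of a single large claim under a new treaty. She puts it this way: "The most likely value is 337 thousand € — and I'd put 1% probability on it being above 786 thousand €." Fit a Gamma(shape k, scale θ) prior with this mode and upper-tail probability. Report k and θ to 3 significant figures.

Gamma(k,θ) with k>1 has mode (k−1)θ, so θ = 337/(k−1).
Need P(X < 786) = 0.99 with θ tied to k this way. Start at k = 2, θ = 337: P(X<786) ≈ 0.677.
Too low — raise k to concentrate. Iterating converges to k ≈ 7.64.
Then θ = 337/(7.64−1) ≈ 50.7.

k ≈ 7.64, θ ≈ 50.7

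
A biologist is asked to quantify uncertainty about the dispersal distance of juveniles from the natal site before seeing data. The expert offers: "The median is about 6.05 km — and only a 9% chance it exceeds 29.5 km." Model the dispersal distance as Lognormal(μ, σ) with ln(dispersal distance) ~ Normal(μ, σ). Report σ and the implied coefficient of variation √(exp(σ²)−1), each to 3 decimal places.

σ ≈ 1.182, CV ≈ 1.744

If T ~ Lognormal(μ,σ) then ln T ~ Normal(μ,σ), so the p-quantile of ln T is μ + z_p·σ.
ln(6.05) = 1.8 and ln(29.5) = 3.384; z_{0.5} = 0, z_{0.91} = 1.341.
σ = (3.384 − 1.8)/(1.341 − (0)) = 1.182.
μ = 1.8 − (0)·1.182 = 1.800.
CV = √(exp(σ²)−1) = √(exp(1.3963)−1) = 1.744.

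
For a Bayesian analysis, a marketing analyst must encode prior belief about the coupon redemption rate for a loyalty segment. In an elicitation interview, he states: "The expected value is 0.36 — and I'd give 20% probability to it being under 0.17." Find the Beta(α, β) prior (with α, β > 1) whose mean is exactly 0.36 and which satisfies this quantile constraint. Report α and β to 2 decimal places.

α ≈ 1.68, β ≈ 2.99

With mean 0.36 fixed, write α = 0.36s, β = 0.64s where s = α+β.
Need P(θ < 0.17) = 0.2 under Beta(0.36s, 0.64s). Normal approximation: (q−m)/√(m(1−m)/s) ≈ z_{0.2} = -0.842, so s ≈ 0.36·0.64·(-0.842)²/(0.17−0.36)² = 4.5.
At s = 4.5: P(θ<0.17) ≈ 0.205. Adjusting to match 0.2 gives s ≈ 4.66.
So α = 0.36·4.66 ≈ 1.68, β = 0.64·4.66 ≈ 2.99.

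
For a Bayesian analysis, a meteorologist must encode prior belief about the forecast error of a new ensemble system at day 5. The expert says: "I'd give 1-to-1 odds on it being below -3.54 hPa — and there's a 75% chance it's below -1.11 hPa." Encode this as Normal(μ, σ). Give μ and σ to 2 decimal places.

μ = -3.54, σ = 3.60

The p-quantile of Normal(μ,σ) is μ + z_p·σ, with z_{0.5} = 0 and z_{0.75} = 0.6745.
Eliminate σ: μ = (z₂·x₁ − z₁·x₂)/(z₂ − z₁) = (0.6745·-3.54 − (0)·-1.11)/0.6745 = -3.54.
Then σ = (x₂ − x₁)/(z₂ − z₁) = (-1.11 − -3.54)/0.6745 = 3.60.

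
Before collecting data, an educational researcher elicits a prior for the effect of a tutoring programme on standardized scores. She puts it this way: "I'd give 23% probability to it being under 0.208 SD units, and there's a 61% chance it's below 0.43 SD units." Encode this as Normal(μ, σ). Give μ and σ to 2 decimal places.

μ = 0.37, σ = 0.22

For Normal(μ,σ), the p-quantile is μ + z_p·σ. Here z_{0.23} = -0.7388, z_{0.61} = 0.2793.
So 0.208 = μ − 0.7388σ and 0.43 = μ + 0.2793σ.
Subtracting: σ = (0.43 − 0.208)/(0.2793 − (-0.7388)) = 0.22.
Then μ = 0.208 − (-0.7388)·0.22 = 0.37.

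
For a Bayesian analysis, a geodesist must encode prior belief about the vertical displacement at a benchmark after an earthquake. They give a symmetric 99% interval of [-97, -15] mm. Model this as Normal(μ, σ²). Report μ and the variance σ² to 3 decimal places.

μ = -56.000, σ² = 253.357

A symmetric 99% interval runs μ ± z·σ with z = 2.576.
Half-width = 41, so σ = 41/2.576 = 15.9172 and σ² = 253.357.
μ is the interval midpoint, -56.000.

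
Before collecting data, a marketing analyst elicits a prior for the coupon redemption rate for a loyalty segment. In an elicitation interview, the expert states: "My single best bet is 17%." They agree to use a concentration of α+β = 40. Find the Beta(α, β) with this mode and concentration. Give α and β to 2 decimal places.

α = 7.46, β = 32.54

For α,β > 1 the Beta mode is (α−1)/(α+β−2). With α+β = 40, the mode is (α−1)/38.
Set (α−1)/38 = 0.17 → α = 1 + 0.17·38 = 7.46.
β = 40 − α = 32.54.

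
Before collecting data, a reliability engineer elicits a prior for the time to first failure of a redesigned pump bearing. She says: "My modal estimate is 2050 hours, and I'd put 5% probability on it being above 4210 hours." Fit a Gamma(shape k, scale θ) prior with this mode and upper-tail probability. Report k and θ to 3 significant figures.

k ≈ 6.34, θ ≈ 384

Gamma(k,θ) with k>1 has mode (k−1)θ, so θ = 2050/(k−1).
Need P(X < 4210) = 0.95 with θ tied to k this way. Start at k = 2, θ = 2050: P(X<4210) ≈ 0.608.
Too low — raise k to concentrate. Iterating converges to k ≈ 6.34.
Then θ = 2050/(6.34−1) ≈ 384.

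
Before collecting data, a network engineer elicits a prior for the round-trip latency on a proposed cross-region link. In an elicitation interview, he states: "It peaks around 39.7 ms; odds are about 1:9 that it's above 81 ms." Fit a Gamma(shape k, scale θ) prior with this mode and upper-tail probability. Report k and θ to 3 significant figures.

k ≈ 4.77, θ ≈ 10.5

Gamma(k,θ) with k>1 has mode (k−1)θ, so θ = 39.7/(k−1).
Need P(X < 81) = 0.9 with θ tied to k this way. Start at k = 2, θ = 39.7: P(X<81) ≈ 0.605.
Too low — raise k to concentrate. Iterating converges to k ≈ 4.77.
Then θ = 39.7/(4.77−1) ≈ 10.5.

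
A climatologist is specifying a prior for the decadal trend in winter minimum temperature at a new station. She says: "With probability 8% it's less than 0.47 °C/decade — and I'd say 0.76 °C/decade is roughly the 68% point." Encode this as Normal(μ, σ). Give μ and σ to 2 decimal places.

The p-quantile of Normal(μ,σ) is μ + z_p·σ, with z_{0.08} = -1.405 and z_{0.68} = 0.4677.
Eliminate σ: μ = (z₂·x₁ − z₁·x₂)/(z₂ − z₁) = (0.4677·0.47 − (-1.405)·0.76)/1.873 = 0.69.
Then σ = (x₂ − x₁)/(z₂ − z₁) = (0.76 − 0.47)/1.873 = 0.15.

μ = 0.69, σ = 0.15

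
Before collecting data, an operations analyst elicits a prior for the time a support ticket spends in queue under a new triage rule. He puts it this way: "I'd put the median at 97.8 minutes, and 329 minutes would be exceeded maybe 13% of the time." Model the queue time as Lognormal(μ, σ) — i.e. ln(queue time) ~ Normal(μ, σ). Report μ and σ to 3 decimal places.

If T ~ Lognormal(μ,σ) then ln T ~ Normal(μ,σ), so the p-quantile of ln T is μ + z_p·σ.
ln(97.8) = 4.583 and ln(329) = 5.796; z_{0.5} = 0, z_{0.87} = 1.126.
σ = (5.796 − 4.583)/(1.126 − (0)) = 1.077.
μ = 4.583 − (0)·1.077 = 4.583.

μ ≈ 4.583, σ ≈ 1.077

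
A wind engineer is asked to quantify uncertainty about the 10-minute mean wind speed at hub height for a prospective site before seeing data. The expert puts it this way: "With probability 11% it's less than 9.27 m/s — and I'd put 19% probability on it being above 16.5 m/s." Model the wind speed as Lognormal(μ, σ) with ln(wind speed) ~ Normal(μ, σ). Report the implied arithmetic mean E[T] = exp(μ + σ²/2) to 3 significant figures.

E[T] ≈ 13.5 m/s

If T ~ Lognormal(μ,σ) then ln T ~ Normal(μ,σ), so the p-quantile of ln T is μ + z_p·σ.
ln(9.27) = 2.227 and ln(16.5) = 2.803; z_{0.11} = -1.227, z_{0.81} = 0.8779.
σ = (2.803 − 2.227)/(0.8779 − (-1.227)) = 0.274.
μ = 2.227 − (-1.227)·0.274 = 2.563.
E[T] = exp(μ + σ²/2) = exp(2.563 + 0.0375) = 13.5 m/s.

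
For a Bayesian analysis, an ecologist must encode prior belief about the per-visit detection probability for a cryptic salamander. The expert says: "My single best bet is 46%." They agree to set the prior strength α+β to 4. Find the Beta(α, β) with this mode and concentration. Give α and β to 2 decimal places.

α = 1.92, β = 2.08

For α,β > 1 the Beta mode is (α−1)/(α+β−2). With α+β = 4, the mode is (α−1)/2.
Set (α−1)/2 = 0.46 → α = 1 + 0.46·2 = 1.92.
β = 4 − α = 2.08.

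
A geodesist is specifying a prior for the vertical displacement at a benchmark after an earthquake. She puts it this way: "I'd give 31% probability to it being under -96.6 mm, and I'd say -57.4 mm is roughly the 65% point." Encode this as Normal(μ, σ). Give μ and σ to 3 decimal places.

For Normal(μ,σ), the p-quantile is μ + z_p·σ. Here z_{0.31} = -0.4959, z_{0.65} = 0.3853.
So -96.6 = μ − 0.4959σ and -57.4 = μ + 0.3853σ.
Subtracting: σ = (-57.4 − -96.6)/(0.3853 − (-0.4959)) = 44.486.
Then μ = -96.6 − (-0.4959)·44.486 = -74.541.

μ = -74.541, σ = 44.486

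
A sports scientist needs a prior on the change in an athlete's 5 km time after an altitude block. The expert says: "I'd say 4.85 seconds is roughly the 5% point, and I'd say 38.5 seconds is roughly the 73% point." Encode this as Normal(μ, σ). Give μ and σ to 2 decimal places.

For Normal(μ,σ), the p-quantile is μ + z_p·σ. Here z_{0.05} = -1.645, z_{0.73} = 0.6128.
So 4.85 = μ − 1.645σ and 38.5 = μ + 0.6128σ.
Subtracting: σ = (38.5 − 4.85)/(0.6128 − (-1.645)) = 14.90.
Then μ = 4.85 − (-1.645)·14.90 = 29.37.

μ = 29.37, σ = 14.90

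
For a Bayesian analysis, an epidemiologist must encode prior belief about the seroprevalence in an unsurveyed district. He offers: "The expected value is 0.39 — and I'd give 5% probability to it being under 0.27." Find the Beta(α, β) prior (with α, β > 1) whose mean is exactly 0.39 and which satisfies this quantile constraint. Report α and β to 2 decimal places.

α ≈ 16.22, β ≈ 25.37

With mean 0.39 fixed, write α = 0.39s, β = 0.61s where s = α+β.
Need P(θ < 0.27) = 0.05 under Beta(0.39s, 0.61s). Normal approximation: (q−m)/√(m(1−m)/s) ≈ z_{0.05} = -1.64, so s ≈ 0.39·0.61·(-1.64)²/(0.27−0.39)² = 44.7.
At s = 44.7: P(θ<0.27) ≈ 0.044. Adjusting to match 0.05 gives s ≈ 41.59.
So α = 0.39·41.59 ≈ 16.22, β = 0.61·41.59 ≈ 25.37.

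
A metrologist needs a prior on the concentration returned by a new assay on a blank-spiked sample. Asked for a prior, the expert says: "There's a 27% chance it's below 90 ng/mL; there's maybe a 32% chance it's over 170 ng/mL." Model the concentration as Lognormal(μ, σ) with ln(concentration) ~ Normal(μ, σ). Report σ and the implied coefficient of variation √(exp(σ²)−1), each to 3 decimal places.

σ ≈ 0.589, CV ≈ 0.643

If T ~ Lognormal(μ,σ) then ln T ~ Normal(μ,σ), so the p-quantile of ln T is μ + z_p·σ.
ln(90) = 4.5 and ln(170) = 5.136; z_{0.27} = -0.6128, z_{0.68} = 0.4677.
σ = (5.136 − 4.5)/(0.4677 − (-0.6128)) = 0.589.
μ = 4.5 − (-0.6128)·0.589 = 4.861.
CV = √(exp(σ²)−1) = √(exp(0.3464)−1) = 0.643.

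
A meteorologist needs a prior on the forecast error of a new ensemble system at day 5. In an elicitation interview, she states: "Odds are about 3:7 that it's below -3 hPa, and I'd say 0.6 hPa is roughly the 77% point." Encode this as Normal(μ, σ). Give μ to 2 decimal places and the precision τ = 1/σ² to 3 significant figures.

μ = -1.51, τ = 0.123

For Normal(μ,σ), the p-quantile is μ + z_p·σ. Here z_{0.3} = -0.5244, z_{0.77} = 0.7388.
So -3 = μ − 0.5244σ and 0.6 = μ + 0.7388σ.
Subtracting: σ = (0.6 − -3)/(0.7388 − (-0.5244)) = 2.85.
Then μ = -3 − (-0.5244)·2.85 = -1.51.
Precision τ = 1/σ² = 1/2.85² = 0.123.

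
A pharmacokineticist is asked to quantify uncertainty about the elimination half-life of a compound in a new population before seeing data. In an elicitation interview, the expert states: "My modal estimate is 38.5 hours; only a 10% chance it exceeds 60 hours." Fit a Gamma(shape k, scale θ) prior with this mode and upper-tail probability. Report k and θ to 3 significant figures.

Gamma(k,θ) with k>1 has mode (k−1)θ, so θ = 38.5/(k−1).
Need P(X < 60) = 0.9 with θ tied to k this way. Start at k = 2, θ = 38.5: P(X<60) ≈ 0.462.
Too low — raise k to concentrate. Iterating converges to k ≈ 10.5.
Then θ = 38.5/(10.5−1) ≈ 4.05.

k ≈ 10.5, θ ≈ 4.05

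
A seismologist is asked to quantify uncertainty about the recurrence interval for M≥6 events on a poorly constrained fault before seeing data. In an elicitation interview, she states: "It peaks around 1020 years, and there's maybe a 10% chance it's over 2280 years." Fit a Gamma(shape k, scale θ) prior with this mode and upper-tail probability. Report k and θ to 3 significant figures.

Gamma(k,θ) with k>1 has mode (k−1)θ, so θ = 1020/(k−1).
Need P(X < 2280) = 0.9 with θ tied to k this way. Start at k = 2, θ = 1020: P(X<2280) ≈ 0.654.
Too low — raise k to concentrate. Iterating converges to k ≈ 3.97.
Then θ = 1020/(3.97−1) ≈ 343.

k ≈ 3.97, θ ≈ 343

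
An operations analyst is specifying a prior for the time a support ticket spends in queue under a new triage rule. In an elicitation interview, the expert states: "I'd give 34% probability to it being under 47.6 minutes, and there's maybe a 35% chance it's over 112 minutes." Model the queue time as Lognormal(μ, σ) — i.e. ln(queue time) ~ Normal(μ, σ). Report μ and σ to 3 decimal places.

If T ~ Lognormal(μ,σ) then ln T ~ Normal(μ,σ), so the p-quantile of ln T is μ + z_p·σ.
ln(47.6) = 3.863 and ln(112) = 4.718; z_{0.34} = -0.4125, z_{0.65} = 0.3853.
σ = (4.718 − 3.863)/(0.3853 − (-0.4125)) = 1.073.
μ = 3.863 − (-0.4125)·1.073 = 4.305.

μ ≈ 4.305, σ ≈ 1.073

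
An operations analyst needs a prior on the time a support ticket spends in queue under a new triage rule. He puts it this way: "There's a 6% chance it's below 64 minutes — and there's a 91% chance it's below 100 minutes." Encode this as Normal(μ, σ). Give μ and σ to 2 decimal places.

For Normal(μ,σ), the p-quantile is μ + z_p·σ. Here z_{0.06} = -1.555, z_{0.91} = 1.341.
So 64 = μ − 1.555σ and 100 = μ + 1.341σ.
Subtracting: σ = (100 − 64)/(1.341 − (-1.555)) = 12.43.
Then μ = 64 − (-1.555)·12.43 = 83.33.

μ = 83.33, σ = 12.43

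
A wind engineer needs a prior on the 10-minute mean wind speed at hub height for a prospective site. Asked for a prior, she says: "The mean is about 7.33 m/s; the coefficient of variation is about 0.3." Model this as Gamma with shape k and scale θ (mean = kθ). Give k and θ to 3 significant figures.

For Gamma(k, scale θ): mean = kθ, variance = kθ², so CV = 1/√k.
CV = 0.3, hence k = 1/CV² = 11.1.
Then θ = mean/k = 7.33/11.1 = 0.66.

k ≈ 11.1, θ ≈ 0.66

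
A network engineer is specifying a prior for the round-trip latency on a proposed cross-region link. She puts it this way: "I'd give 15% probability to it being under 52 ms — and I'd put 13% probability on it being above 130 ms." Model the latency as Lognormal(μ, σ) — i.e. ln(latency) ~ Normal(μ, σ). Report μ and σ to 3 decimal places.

μ ≈ 4.390, σ ≈ 0.424

If T ~ Lognormal(μ,σ) then ln T ~ Normal(μ,σ), so the p-quantile of ln T is μ + z_p·σ.
ln(52) = 3.951 and ln(130) = 4.868; z_{0.15} = -1.036, z_{0.87} = 1.126.
σ = (4.868 − 3.951)/(1.126 − (-1.036)) = 0.424.
μ = 3.951 − (-1.036)·0.424 = 4.390.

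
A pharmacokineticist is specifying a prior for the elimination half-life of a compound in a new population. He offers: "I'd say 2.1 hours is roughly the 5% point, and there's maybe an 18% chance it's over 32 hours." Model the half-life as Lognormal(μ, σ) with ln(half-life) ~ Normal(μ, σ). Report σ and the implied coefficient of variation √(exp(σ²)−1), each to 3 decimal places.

If T ~ Lognormal(μ,σ) then ln T ~ Normal(μ,σ), so the p-quantile of ln T is μ + z_p·σ.
ln(2.1) = 0.7419 and ln(32) = 3.466; z_{0.05} = -1.645, z_{0.82} = 0.9154.
σ = (3.466 − 0.7419)/(0.9154 − (-1.645)) = 1.064.
μ = 0.7419 − (-1.645)·1.064 = 2.492.
CV = √(exp(σ²)−1) = √(exp(1.1319)−1) = 1.450.

σ ≈ 1.064, CV ≈ 1.450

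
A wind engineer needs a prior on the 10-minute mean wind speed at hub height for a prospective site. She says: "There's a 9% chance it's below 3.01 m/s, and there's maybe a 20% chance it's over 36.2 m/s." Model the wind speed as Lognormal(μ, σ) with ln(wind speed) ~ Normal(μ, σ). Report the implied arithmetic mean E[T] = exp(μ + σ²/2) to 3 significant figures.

If T ~ Lognormal(μ,σ) then ln T ~ Normal(μ,σ), so the p-quantile of ln T is μ + z_p·σ.
ln(3.01) = 1.102 and ln(36.2) = 3.589; z_{0.09} = -1.341, z_{0.8} = 0.8416.
σ = (3.589 − 1.102)/(0.8416 − (-1.341)) = 1.140.
μ = 1.102 − (-1.341)·1.140 = 2.630.
E[T] = exp(μ + σ²/2) = exp(2.630 + 0.6494) = 26.6 m/s.

E[T] ≈ 26.6 m/s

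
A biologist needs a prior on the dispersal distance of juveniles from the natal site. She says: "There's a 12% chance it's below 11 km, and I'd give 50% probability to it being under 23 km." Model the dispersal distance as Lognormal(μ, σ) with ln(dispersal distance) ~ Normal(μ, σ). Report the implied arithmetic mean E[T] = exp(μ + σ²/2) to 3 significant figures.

E[T] ≈ 28 km

If T ~ Lognormal(μ,σ) then ln T ~ Normal(μ,σ), so the p-quantile of ln T is μ + z_p·σ.
ln(11) = 2.398 and ln(23) = 3.135; z_{0.12} = -1.175, z_{0.5} = 0.
σ = (3.135 − 2.398)/(0 − (-1.175)) = 0.628.
μ = 2.398 − (-1.175)·0.628 = 3.135.
E[T] = exp(μ + σ²/2) = exp(3.135 + 0.1970) = 28 km.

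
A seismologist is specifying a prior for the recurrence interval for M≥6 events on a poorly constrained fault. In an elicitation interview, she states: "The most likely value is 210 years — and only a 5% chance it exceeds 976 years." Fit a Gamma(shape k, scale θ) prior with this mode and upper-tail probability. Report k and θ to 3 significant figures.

k ≈ 2.03, θ ≈ 204

Gamma(k,θ) with k>1 has mode (k−1)θ, so θ = 210/(k−1).
Need P(X < 976) = 0.95 with θ tied to k this way. Start at k = 2, θ = 210: P(X<976) ≈ 0.946.
Too low — raise k to concentrate. Iterating converges to k ≈ 2.03.
Then θ = 210/(2.03−1) ≈ 204.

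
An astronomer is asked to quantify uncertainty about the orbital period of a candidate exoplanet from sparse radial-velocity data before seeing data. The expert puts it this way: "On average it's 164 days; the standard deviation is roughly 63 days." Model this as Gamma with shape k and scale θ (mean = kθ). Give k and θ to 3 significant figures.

For Gamma(k, scale θ): mean = kθ, variance = kθ², so CV = 1/√k.
CV = SD/mean = 63/164 = 0.3841, hence k = 1/CV² = 6.78.
Then θ = mean/k = 164/6.78 = 24.2.

k ≈ 6.78, θ ≈ 24.2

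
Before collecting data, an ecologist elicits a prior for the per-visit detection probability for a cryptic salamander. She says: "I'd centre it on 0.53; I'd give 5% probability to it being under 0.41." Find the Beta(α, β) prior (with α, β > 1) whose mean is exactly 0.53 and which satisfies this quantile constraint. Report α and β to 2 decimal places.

α ≈ 24.65, β ≈ 21.86

With mean 0.53 fixed, write α = 0.53s, β = 0.47s where s = α+β.
Need P(θ < 0.41) = 0.05 under Beta(0.53s, 0.47s). Normal approximation: (q−m)/√(m(1−m)/s) ≈ z_{0.05} = -1.64, so s ≈ 0.53·0.47·(-1.64)²/(0.41−0.53)² = 46.8.
At s = 46.8: P(θ<0.41) ≈ 0.049. Adjusting to match 0.05 gives s ≈ 46.51.
So α = 0.53·46.51 ≈ 24.65, β = 0.47·46.51 ≈ 21.86.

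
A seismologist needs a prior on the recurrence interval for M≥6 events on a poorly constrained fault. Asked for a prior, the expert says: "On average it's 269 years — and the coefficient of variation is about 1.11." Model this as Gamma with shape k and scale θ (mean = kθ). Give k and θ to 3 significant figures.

For Gamma(k, scale θ): mean = kθ, variance = kθ², so CV = 1/√k.
CV = 1.11, hence k = 1/CV² = 0.812.
Then θ = mean/k = 269/0.812 = 331.

k ≈ 0.812, θ ≈ 331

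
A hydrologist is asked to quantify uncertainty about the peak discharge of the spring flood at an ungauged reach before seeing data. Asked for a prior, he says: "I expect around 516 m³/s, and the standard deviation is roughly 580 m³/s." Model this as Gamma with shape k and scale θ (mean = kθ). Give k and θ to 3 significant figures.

For Gamma(k, scale θ): mean = kθ, variance = kθ², so CV = 1/√k.
CV = SD/mean = 580/516 = 1.124, hence k = 1/CV² = 0.791.
Then θ = mean/k = 516/0.791 = 652.

k ≈ 0.791, θ ≈ 652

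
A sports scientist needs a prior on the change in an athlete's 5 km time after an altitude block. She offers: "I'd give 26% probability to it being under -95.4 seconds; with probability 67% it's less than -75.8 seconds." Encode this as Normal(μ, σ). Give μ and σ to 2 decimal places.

μ = -83.76, σ = 18.09

For Normal(μ,σ), the p-quantile is μ + z_p·σ. Here z_{0.26} = -0.6433, z_{0.67} = 0.4399.
So -95.4 = μ − 0.6433σ and -75.8 = μ + 0.4399σ.
Subtracting: σ = (-75.8 − -95.4)/(0.4399 − (-0.6433)) = 18.09.
Then μ = -95.4 − (-0.6433)·18.09 = -83.76.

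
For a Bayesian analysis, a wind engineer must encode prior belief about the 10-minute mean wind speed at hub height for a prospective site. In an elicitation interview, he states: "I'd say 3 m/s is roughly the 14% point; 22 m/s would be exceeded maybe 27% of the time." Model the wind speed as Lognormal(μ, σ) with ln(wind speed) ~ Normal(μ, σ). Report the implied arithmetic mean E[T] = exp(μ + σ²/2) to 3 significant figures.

If T ~ Lognormal(μ,σ) then ln T ~ Normal(μ,σ), so the p-quantile of ln T is μ + z_p·σ.
ln(3) = 1.099 and ln(22) = 3.091; z_{0.14} = -1.08, z_{0.73} = 0.6128.
σ = (3.091 − 1.099)/(0.6128 − (-1.08)) = 1.177.
μ = 1.099 − (-1.08)·1.177 = 2.370.
E[T] = exp(μ + σ²/2) = exp(2.370 + 0.6924) = 21.4 m/s.

E[T] ≈ 21.4 m/s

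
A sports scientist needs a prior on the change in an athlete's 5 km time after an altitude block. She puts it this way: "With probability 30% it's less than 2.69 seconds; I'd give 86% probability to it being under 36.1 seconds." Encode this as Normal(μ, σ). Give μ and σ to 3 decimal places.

μ = 13.608, σ = 20.820

The p-quantile of Normal(μ,σ) is μ + z_p·σ, with z_{0.3} = -0.5244 and z_{0.86} = 1.08.
Eliminate σ: μ = (z₂·x₁ − z₁·x₂)/(z₂ − z₁) = (1.08·2.69 − (-0.5244)·36.1)/1.605 = 13.608.
Then σ = (x₂ − x₁)/(z₂ − z₁) = (36.1 − 2.69)/1.605 = 20.820.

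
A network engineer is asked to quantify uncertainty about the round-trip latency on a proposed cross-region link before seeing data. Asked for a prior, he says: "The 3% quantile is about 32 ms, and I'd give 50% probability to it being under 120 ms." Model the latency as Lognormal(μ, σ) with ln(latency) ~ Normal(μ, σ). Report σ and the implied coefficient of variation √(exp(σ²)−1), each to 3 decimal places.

If T ~ Lognormal(μ,σ) then ln T ~ Normal(μ,σ), so the p-quantile of ln T is μ + z_p·σ.
ln(32) = 3.466 and ln(120) = 4.787; z_{0.03} = -1.881, z_{0.5} = 0.
σ = (4.787 − 3.466)/(0 − (-1.881)) = 0.703.
μ = 3.466 − (-1.881)·0.703 = 4.787.
CV = √(exp(σ²)−1) = √(exp(0.4939)−1) = 0.799.

σ ≈ 0.703, CV ≈ 0.799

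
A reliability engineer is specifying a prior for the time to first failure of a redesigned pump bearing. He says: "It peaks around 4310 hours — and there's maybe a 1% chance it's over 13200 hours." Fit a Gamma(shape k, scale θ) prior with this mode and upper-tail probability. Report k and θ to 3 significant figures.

k ≈ 4.58, θ ≈ 1210

Gamma(k,θ) with k>1 has mode (k−1)θ, so θ = 4310/(k−1).
Need P(X < 13200) = 0.99 with θ tied to k this way. Start at k = 2, θ = 4310: P(X<13200) ≈ 0.810.
Too low — raise k to concentrate. Iterating converges to k ≈ 4.58.
Then θ = 4310/(4.58−1) ≈ 1210.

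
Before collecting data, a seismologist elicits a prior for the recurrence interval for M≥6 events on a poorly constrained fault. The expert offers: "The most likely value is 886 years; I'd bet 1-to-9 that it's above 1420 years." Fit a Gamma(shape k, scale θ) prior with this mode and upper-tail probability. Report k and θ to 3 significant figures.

k ≈ 9.45, θ ≈ 105

Gamma(k,θ) with k>1 has mode (k−1)θ, so θ = 886/(k−1).
Need P(X < 1420) = 0.9 with θ tied to k this way. Start at k = 2, θ = 886: P(X<1420) ≈ 0.476.
Too low — raise k to concentrate. Iterating converges to k ≈ 9.45.
Then θ = 886/(9.45−1) ≈ 105.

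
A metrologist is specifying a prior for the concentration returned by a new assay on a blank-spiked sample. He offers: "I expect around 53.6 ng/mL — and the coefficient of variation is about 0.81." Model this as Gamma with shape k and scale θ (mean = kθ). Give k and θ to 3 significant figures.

For Gamma(k, scale θ): mean = kθ, variance = kθ², so CV = 1/√k.
CV = 0.81, hence k = 1/CV² = 1.52.
Then θ = mean/k = 53.6/1.52 = 35.2.

k ≈ 1.52, θ ≈ 35.2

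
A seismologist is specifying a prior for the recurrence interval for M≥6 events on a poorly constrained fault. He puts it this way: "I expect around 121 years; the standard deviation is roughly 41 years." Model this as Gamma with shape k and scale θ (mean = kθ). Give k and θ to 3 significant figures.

k ≈ 8.71, θ ≈ 13.9

For Gamma(k, scale θ): mean = kθ, variance = kθ², so CV = 1/√k.
CV = SD/mean = 41/121 = 0.3388, hence k = 1/CV² = 8.71.
Then θ = mean/k = 121/8.71 = 13.9.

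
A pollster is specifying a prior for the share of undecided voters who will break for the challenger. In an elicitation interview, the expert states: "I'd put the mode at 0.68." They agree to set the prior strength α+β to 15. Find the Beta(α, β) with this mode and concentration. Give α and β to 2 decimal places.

α = 9.84, β = 5.16

For α,β > 1 the Beta mode is (α−1)/(α+β−2). With α+β = 15, the mode is (α−1)/13.
Set (α−1)/13 = 0.68 → α = 1 + 0.68·13 = 9.84.
β = 15 − α = 5.16.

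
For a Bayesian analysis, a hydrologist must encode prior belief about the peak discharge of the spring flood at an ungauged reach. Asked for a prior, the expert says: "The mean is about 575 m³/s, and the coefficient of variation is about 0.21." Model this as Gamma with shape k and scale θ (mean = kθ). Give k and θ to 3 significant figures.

For Gamma(k, scale θ): mean = kθ, variance = kθ², so CV = 1/√k.
CV = 0.21, hence k = 1/CV² = 22.7.
Then θ = mean/k = 575/22.7 = 25.4.

k ≈ 22.7, θ ≈ 25.4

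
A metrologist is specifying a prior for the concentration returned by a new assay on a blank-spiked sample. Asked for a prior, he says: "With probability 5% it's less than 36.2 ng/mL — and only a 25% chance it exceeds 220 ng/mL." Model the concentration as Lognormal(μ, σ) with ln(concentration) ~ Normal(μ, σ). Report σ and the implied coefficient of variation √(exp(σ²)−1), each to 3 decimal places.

σ ≈ 0.778, CV ≈ 0.912

If T ~ Lognormal(μ,σ) then ln T ~ Normal(μ,σ), so the p-quantile of ln T is μ + z_p·σ.
ln(36.2) = 3.589 and ln(220) = 5.394; z_{0.05} = -1.645, z_{0.75} = 0.6745.
σ = (5.394 − 3.589)/(0.6745 − (-1.645)) = 0.778.
μ = 3.589 − (-1.645)·0.778 = 4.869.
CV = √(exp(σ²)−1) = √(exp(0.6054)−1) = 0.912.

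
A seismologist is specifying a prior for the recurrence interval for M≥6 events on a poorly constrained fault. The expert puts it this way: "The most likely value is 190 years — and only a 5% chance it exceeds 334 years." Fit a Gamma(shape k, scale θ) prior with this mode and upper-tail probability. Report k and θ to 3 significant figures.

k ≈ 9.76, θ ≈ 21.7

Gamma(k,θ) with k>1 has mode (k−1)θ, so θ = 190/(k−1).
Need P(X < 334) = 0.95 with θ tied to k this way. Start at k = 2, θ = 190: P(X<334) ≈ 0.525.
Too low — raise k to concentrate. Iterating converges to k ≈ 9.76.
Then θ = 190/(9.76−1) ≈ 21.7.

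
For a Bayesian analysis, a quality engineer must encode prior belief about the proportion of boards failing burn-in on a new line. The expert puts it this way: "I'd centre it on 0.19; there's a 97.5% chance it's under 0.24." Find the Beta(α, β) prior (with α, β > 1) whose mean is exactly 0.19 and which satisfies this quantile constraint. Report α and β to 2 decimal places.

α ≈ 48.97, β ≈ 208.76

With mean 0.19 fixed, write α = 0.19s, β = 0.81s where s = α+β.
Need P(θ < 0.24) = 0.975 under Beta(0.19s, 0.81s). Normal approximation: (q−m)/√(m(1−m)/s) ≈ z_{0.975} = 1.96, so s ≈ 0.19·0.81·(1.96)²/(0.24−0.19)² = 236.5.
At s = 236.5: P(θ<0.24) ≈ 0.970. Adjusting to match 0.975 gives s ≈ 257.73.
So α = 0.19·257.73 ≈ 48.97, β = 0.81·257.73 ≈ 208.76.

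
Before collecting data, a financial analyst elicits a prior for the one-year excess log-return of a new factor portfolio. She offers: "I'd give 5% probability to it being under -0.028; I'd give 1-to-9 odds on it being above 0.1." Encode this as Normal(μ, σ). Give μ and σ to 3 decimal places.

The p-quantile of Normal(μ,σ) is μ + z_p·σ, with z_{0.05} = -1.645 and z_{0.9} = 1.282.
Eliminate σ: μ = (z₂·x₁ − z₁·x₂)/(z₂ − z₁) = (1.282·-0.028 − (-1.645)·0.1)/2.926 = 0.044.
Then σ = (x₂ − x₁)/(z₂ − z₁) = (0.1 − -0.028)/2.926 = 0.044.

μ = 0.044, σ = 0.044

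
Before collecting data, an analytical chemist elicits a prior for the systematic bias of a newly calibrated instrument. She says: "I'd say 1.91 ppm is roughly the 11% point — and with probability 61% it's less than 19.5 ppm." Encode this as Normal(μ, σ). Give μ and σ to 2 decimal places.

For Normal(μ,σ), the p-quantile is μ + z_p·σ. Here z_{0.11} = -1.227, z_{0.61} = 0.2793.
So 1.91 = μ − 1.227σ and 19.5 = μ + 0.2793σ.
Subtracting: σ = (19.5 − 1.91)/(0.2793 − (-1.227)) = 11.68.
Then μ = 1.91 − (-1.227)·11.68 = 16.24.

μ = 16.24, σ = 11.68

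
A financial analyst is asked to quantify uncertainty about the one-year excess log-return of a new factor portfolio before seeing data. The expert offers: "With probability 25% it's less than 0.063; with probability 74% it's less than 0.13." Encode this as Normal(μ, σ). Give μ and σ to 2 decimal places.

The p-quantile of Normal(μ,σ) is μ + z_p·σ, with z_{0.25} = -0.6745 and z_{0.74} = 0.6433.
Eliminate σ: μ = (z₂·x₁ − z₁·x₂)/(z₂ − z₁) = (0.6433·0.063 − (-0.6745)·0.13)/1.318 = 0.10.
Then σ = (x₂ − x₁)/(z₂ − z₁) = (0.13 − 0.063)/1.318 = 0.05.

μ = 0.10, σ = 0.05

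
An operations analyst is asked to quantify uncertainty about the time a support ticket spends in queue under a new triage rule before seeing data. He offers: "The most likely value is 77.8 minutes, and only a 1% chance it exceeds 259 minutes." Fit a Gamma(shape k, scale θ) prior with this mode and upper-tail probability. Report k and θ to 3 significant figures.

Gamma(k,θ) with k>1 has mode (k−1)θ, so θ = 77.8/(k−1).
Need P(X < 259) = 0.99 with θ tied to k this way. Start at k = 2, θ = 77.8: P(X<259) ≈ 0.845.
Too low — raise k to concentrate. Iterating converges to k ≈ 4.03.
Then θ = 77.8/(4.03−1) ≈ 25.6.

k ≈ 4.03, θ ≈ 25.6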